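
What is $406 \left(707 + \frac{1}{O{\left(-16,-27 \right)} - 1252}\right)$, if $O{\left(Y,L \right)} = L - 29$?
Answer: $\frac{187725265}{654} \approx 2.8704 \cdot 10^{5}$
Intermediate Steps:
$O{\left(Y,L \right)} = -29 + L$
$406 \left(707 + \frac{1}{O{\left(-16,-27 \right)} - 1252}\right) = 406 \left(707 + \frac{1}{\left(-29 - 27\right) - 1252}\right) = 406 \left(707 + \frac{1}{-56 - 1252}\right) = 406 \left(707 + \frac{1}{-1308}\right) = 406 \left(707 - \frac{1}{1308}\right) = 406 \cdot \frac{924755}{1308} = \frac{187725265}{654}$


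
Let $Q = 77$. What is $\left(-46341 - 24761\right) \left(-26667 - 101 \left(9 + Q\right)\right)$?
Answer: $2513669006$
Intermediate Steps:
$\left(-46341 - 24761\right) \left(-26667 - 101 \left(9 + Q\right)\right) = \left(-46341 - 24761\right) \left(-26667 - 101 \left(9 + 77\right)\right) = - 71102 \left(-26667 - 8686\right) = \left(-71102\right) \left(-35353\right) = 2513669006$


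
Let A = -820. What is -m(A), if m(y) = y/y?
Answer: -1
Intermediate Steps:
m(y) = 1
-m(A) = -1*1 = -1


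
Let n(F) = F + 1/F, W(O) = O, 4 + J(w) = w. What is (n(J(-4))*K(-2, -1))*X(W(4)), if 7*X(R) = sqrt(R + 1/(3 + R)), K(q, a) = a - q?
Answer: -65*sqrt(203)/392 ≈ -2.3625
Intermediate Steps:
J(w) = -4 + w
X(R) = sqrt(R + 1/(3 + R))/7
(n(J(-4))*K(-2, -1))*X(W(4)) = (((-4 - 4) + 1/(-4 - 4))*(-1 - 1*(-2)))*(sqrt((1 + 4*(3 + 4))/(3 + 4))/7) = ((-8 + 1/(-8))*(-1 + 2))*(sqrt((1 + 4*7)/7)/7) = ((-8 - 1/8)*1)*(sqrt((1 + 28)/7)/7) = (-65/8*1)*(sqrt((1/7)*29)/7) = -65*sqrt(29/7)/56 = -65*sqrt(203)/7/56 = -65*sqrt(203)/392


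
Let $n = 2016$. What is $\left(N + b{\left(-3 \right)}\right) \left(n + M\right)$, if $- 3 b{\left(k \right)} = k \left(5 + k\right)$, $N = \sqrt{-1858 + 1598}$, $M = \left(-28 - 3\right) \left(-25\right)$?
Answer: $5582 + 5582 i \sqrt{65} \approx 5582.0 + 45004.0 i$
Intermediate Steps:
$M = 775$ ($M = \left(-31\right) \left(-25\right) = 775$)
$N = 2 i \sqrt{65}$ ($N = \sqrt{-260} = 2 i \sqrt{65} \approx 16.125 i$)
$b{\left(k \right)} = - \frac{k \left(5 + k\right)}{3}$
$\left(N + b{\left(-3 \right)}\right) \left(n + M\right) = \left(2 i \sqrt{65} - - (5 - 3)\right) \left(2016 + 775\right) = \left(2 i \sqrt{65} - \left(-1\right) 2\right) 2791 = \left(2 i \sqrt{65} + 2\right) 2791 = \left(2 + 2 i \sqrt{65}\right) 2791 = 5582 + 5582 i \sqrt{65}$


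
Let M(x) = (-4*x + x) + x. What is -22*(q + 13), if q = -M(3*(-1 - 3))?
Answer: 242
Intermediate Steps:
M(x) = -2*x (M(x) = -3*x + x = -2*x)
q = -24 (q = -(-2)*3*(-1 - 3) = -(-2)*3*(-4) = -(-2)*(-12) = -1*24 = -24)
-22*(q + 13) = -22*(-24 + 13) = -22*(-11) = 242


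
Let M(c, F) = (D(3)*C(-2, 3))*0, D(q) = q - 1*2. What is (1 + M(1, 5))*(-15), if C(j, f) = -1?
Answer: -15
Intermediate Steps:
D(q) = -2 + q (D(q) = q - 2 = -2 + q)
M(c, F) = 0 (M(c, F) = ((-2 + 3)*(-1))*0 = (1*(-1))*0 = -1*0 = 0)
(1 + M(1, 5))*(-15) = (1 + 0)*(-15) = 1*(-15) = -15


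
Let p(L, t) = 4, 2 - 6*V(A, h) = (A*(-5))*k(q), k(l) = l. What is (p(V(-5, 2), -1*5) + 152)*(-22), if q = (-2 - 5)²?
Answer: -3432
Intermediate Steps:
q = 49 (q = (-7)² = 49)
V(A, h) = ⅓ + 245*A/6 (V(A, h) = ⅓ - A*(-5)*49/6 = ⅓ - (-5*A)*49/6 = ⅓ - (-245)*A/6 = ⅓ + 245*A/6)
(p(V(-5, 2), -1*5) + 152)*(-22) = (4 + 152)*(-22) = 156*(-22) = -3432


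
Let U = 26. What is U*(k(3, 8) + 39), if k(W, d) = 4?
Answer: 1118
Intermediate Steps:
U*(k(3, 8) + 39) = 26*(4 + 39) = 26*43 = 1118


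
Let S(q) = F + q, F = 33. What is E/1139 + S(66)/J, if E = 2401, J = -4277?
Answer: 10156316/4871503 ≈ 2.0848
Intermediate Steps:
S(q) = 33 + q
E/1139 + S(66)/J = 2401/1139 + (33 + 66)/(-4277) = 2401*(1/1139) + 99*(-1/4277) = 2401/1139 - 99/4277 = 10156316/4871503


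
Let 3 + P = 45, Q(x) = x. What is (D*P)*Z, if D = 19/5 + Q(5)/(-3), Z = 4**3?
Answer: 28672/5 ≈ 5734.4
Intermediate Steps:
P = 42 (P = -3 + 45 = 42)
Z = 64
D = 32/15 (D = 19/5 + 5/(-3) = 19*(1/5) + 5*(-1/3) = 19/5 - 5/3 = 32/15 ≈ 2.1333)
(D*P)*Z = ((32/15)*42)*64 = (448/5)*64 = 28672/5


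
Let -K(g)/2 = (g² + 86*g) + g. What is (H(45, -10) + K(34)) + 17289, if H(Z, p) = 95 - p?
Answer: 9166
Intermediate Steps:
K(g) = -174*g - 2*g² (K(g) = -2*((g² + 86*g) + g) = -2*(g² + 87*g) = -174*g - 2*g²)
(H(45, -10) + K(34)) + 17289 = ((95 - 1*(-10)) - 2*34*(87 + 34)) + 17289 = ((95 + 10) - 2*34*121) + 17289 = (105 - 8228) + 17289 = -8123 + 17289 = 9166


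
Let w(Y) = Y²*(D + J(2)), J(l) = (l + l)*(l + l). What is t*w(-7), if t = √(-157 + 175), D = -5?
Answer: 1617*√2 ≈ 2286.8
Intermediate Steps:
J(l) = 4*l² (J(l) = (2*l)*(2*l) = 4*l²)
w(Y) = 11*Y² (w(Y) = Y²*(-5 + 4*2²) = Y²*(-5 + 4*4) = Y²*(-5 + 16) = Y²*11 = 11*Y²)
t = 3*√2 (t = √18 = 3*√2 ≈ 4.2426)
t*w(-7) = (3*√2)*(11*(-7)²) = (3*√2)*(11*49) = (3*√2)*539 = 1617*√2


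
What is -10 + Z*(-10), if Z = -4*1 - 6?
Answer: 90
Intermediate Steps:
Z = -10 (Z = -4 - 6 = -10)
-10 + Z*(-10) = -10 - 10*(-10) = -10 + 100 = 90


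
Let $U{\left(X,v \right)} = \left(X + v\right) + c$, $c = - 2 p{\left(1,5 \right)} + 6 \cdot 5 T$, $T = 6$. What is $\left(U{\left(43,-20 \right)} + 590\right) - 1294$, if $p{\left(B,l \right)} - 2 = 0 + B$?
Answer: $-507$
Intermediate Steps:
$p{\left(B,l \right)} = 2 + B$ ($p{\left(B,l \right)} = 2 + \left(0 + B\right) = 2 + B$)
$c = 174$ ($c = - 2 \left(2 + 1\right) + 6 \cdot 5 \cdot 6 = \left(-2\right) 3 + 30 \cdot 6 = -6 + 180 = 174$)
$U{\left(X,v \right)} = 174 + X + v$ ($U{\left(X,v \right)} = \left(X + v\right) + 174 = 174 + X + v$)
$\left(U{\left(43,-20 \right)} + 590\right) - 1294 = \left(\left(174 + 43 - 20\right) + 590\right) - 1294 = \left(197 + 590\right) - 1294 = 787 - 1294 = -507$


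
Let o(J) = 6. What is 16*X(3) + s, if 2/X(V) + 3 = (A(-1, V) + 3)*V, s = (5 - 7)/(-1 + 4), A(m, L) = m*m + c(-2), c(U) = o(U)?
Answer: 14/27 ≈ 0.51852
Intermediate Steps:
c(U) = 6
A(m, L) = 6 + m² (A(m, L) = m*m + 6 = m² + 6 = 6 + m²)
s = -⅔ (s = -2/3 = -2*⅓ = -⅔ ≈ -0.66667)
X(V) = 2/(-3 + 10*V) (X(V) = 2/(-3 + ((6 + (-1)²) + 3)*V) = 2/(-3 + ((6 + 1) + 3)*V) = 2/(-3 + (7 + 3)*V) = 2/(-3 + 10*V))
16*X(3) + s = 16*(2/(-3 + 10*3)) - ⅔ = 16*(2/(-3 + 30)) - ⅔ = 16*(2/27) - ⅔ = 32/27 - ⅔ = 14/27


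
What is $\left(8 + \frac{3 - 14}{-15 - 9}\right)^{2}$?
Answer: $\frac{41209}{576} \approx 71.543$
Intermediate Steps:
$\left(8 + \frac{3 - 14}{-15 - 9}\right)^{2} = \left(8 - \frac{11}{-24}\right)^{2} = \left(8 - - \frac{11}{24}\right)^{2} = \left(8 + \frac{11}{24}\right)^{2} = \left(\frac{203}{24}\right)^{2} = \frac{41209}{576}$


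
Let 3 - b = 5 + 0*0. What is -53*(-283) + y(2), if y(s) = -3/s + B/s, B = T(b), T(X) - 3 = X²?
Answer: 15001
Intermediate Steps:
b = -2 (b = 3 - (5 + 0*0) = 3 - (5 + 0) = 3 - 1*5 = 3 - 5 = -2)
T(X) = 3 + X²
B = 7 (B = 3 + (-2)² = 3 + 4 = 7)
y(s) = 4/s (y(s) = -3/s + 7/s = 4/s)
-53*(-283) + y(2) = -53*(-283) + 4/2 = 14999 + 4*(½) = 14999 + 2 = 15001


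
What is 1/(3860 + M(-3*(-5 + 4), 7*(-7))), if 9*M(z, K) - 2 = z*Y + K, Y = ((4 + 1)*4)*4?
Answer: 9/34933 ≈ 0.00025764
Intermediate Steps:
Y = 80 (Y = (5*4)*4 = 20*4 = 80)
M(z, K) = 2/9 + K/9 + 80*z/9 (M(z, K) = 2/9 + (z*80 + K)/9 = 2/9 + (80*z + K)/9 = 2/9 + (K + 80*z)/9 = 2/9 + (K/9 + 80*z/9) = 2/9 + K/9 + 80*z/9)
1/(3860 + M(-3*(-5 + 4), 7*(-7))) = 1/(3860 + (2/9 + (7*(-7))/9 + 80*(-3*(-5 + 4))/9)) = 1/(3860 + (2/9 + (1/9)*(-49) + 80*(-3*(-1))/9)) = 1/(3860 + (2/9 - 49/9 + (80/9)*3)) = 1/(3860 + (2/9 - 49/9 + 80/3)) = 1/(3860 + 193/9) = 1/(34933/9) = 9/34933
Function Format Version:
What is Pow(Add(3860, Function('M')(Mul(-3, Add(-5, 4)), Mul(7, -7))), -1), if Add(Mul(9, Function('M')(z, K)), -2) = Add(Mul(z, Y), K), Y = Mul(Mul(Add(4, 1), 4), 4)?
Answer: Rational(9, 34933) ≈ 0.00025764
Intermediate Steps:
Y = 80 (Y = Mul(Mul(5, 4), 4) = Mul(20, 4) = 80)
Function('M')(z, K) = Add(Rational(2, 9), Mul(Rational(1, 9), K), Mul(Rational(80, 9), z)) (Function('M')(z, K) = Add(Rational(2, 9), Mul(Rational(1, 9), Add(Mul(z, 80), K))) = Add(Rational(2, 9), Mul(Rational(1, 9), Add(Mul(80, z), K))) = Add(Rational(2, 9), Mul(Rational(1, 9), Add(K, Mul(80, z)))) = Add(Rational(2, 9), Add(Mul(Rational(1, 9), K), Mul(Rational(80, 9), z))) = Add(Rational(2, 9), Mul(Rational(1, 9), K), Mul(Rational(80, 9), z)))
Pow(Add(3860, Function('M')(Mul(-3, Add(-5, 4)), Mul(7, -7))), -1) = Pow(Add(3860, Add(Rational(2, 9), Mul(Rational(1, 9), Mul(7, -7)), Mul(Rational(80, 9), Mul(-3, Add(-5, 4))))), -1) = Pow(Add(3860, Add(Rational(2, 9), Mul(Rational(1, 9), -49), Mul(Rational(80, 9), Mul(-3, -1)))), -1) = Pow(Add(3860, Add(Rational(2, 9), Rational(-49, 9), Mul(Rational(80, 9), 3))), -1) = Pow(Add(3860, Add(Rational(2, 9), Rational(-49, 9), Rational(80, 3))), -1) = Pow(Add(3860, Rational(193, 9)), -1) = Pow(Rational(34933, 9), -1) = Rational(9, 34933)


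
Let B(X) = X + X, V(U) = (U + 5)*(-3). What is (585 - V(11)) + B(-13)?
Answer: 607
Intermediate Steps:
V(U) = -15 - 3*U (V(U) = (5 + U)*(-3) = -15 - 3*U)
B(X) = 2*X
(585 - V(11)) + B(-13) = (585 - (-15 - 3*11)) + 2*(-13) = (585 - (-15 - 33)) - 26 = (585 - 1*(-48)) - 26 = (585 + 48) - 26 = 633 - 26 = 607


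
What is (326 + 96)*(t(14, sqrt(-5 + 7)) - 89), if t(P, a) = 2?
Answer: -36714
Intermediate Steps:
(326 + 96)*(t(14, sqrt(-5 + 7)) - 89) = (326 + 96)*(2 - 89) = 422*(-87) = -36714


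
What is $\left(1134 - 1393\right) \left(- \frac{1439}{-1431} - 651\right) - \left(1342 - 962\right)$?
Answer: $\frac{240362998}{1431} \approx 1.6797 \cdot 10^{5}$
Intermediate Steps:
$\left(1134 - 1393\right) \left(- \frac{1439}{-1431} - 651\right) - \left(1342 - 962\right) = - 259 \left(\left(-1439\right) \left(- \frac{1}{1431}\right) - 651\right) - \left(1342 - 962\right) = - 259 \left(\frac{1439}{1431} - 651\right) - 380 = \left(-259\right) \left(- \frac{930142}{1431}\right) - 380 = \frac{240906778}{1431} - 380 = \frac{240362998}{1431}$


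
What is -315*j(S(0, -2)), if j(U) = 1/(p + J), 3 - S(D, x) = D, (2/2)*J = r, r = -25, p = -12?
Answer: 315/37 ≈ 8.5135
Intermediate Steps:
J = -25
S(D, x) = 3 - D
j(U) = -1/37 (j(U) = 1/(-12 - 25) = 1/(-37) = -1/37)
-315*j(S(0, -2)) = -315*(-1/37) = 315/37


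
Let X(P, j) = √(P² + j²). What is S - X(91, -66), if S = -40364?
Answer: -40364 - √12637 ≈ -40476.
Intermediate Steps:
S - X(91, -66) = -40364 - √(91² + (-66)²) = -40364 - √(8281 + 4356) = -40364 - √12637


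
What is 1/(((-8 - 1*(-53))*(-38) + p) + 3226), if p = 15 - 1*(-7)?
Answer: 1/1538 ≈ 0.00065020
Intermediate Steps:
p = 22 (p = 15 + 7 = 22)
1/(((-8 - 1*(-53))*(-38) + p) + 3226) = 1/(((-8 - 1*(-53))*(-38) + 22) + 3226) = 1/(((-8 + 53)*(-38) + 22) + 3226) = 1/((45*(-38) + 22) + 3226) = 1/((-1710 + 22) + 3226) = 1/(-1688 + 3226) = 1/1538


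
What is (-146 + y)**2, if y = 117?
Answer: 841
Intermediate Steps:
(-146 + y)**2 = (-146 + 117)**2 = (-29)**2 = 841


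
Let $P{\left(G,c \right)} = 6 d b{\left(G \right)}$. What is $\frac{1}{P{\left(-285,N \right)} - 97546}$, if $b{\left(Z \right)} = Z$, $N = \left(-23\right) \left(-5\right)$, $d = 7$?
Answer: $- \frac{1}{109516} \approx -9.1311 \cdot 10^{-6}$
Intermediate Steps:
$N = 115$
$P{\left(G,c \right)} = 42 G$ ($P{\left(G,c \right)} = 6 \cdot 7 G = 42 G$)
$\frac{1}{P{\left(-285,N \right)} - 97546} = \frac{1}{42 \left(-285\right) - 97546} = \frac{1}{-11970 - 97546} = \frac{1}{-109516} = - \frac{1}{109516}$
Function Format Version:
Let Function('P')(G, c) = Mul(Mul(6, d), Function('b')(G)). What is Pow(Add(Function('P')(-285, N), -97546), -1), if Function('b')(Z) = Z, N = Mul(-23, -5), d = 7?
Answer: Rational(-1, 109516) ≈ -9.1311e-6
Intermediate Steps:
N = 115
Function('P')(G, c) = Mul(42, G) (Function('P')(G, c) = Mul(Mul(6, 7), G) = Mul(42, G))
Pow(Add(Function('P')(-285, N), -97546), -1) = Pow(Add(Mul(42, -285), -97546), -1) = Pow(Add(-11970, -97546), -1) = Pow(-109516, -1) = Rational(-1, 109516)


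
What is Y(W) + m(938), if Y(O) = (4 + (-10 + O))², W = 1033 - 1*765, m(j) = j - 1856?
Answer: 67726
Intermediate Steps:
m(j) = -1856 + j
W = 268 (W = 1033 - 765 = 268)
Y(O) = (-6 + O)²
Y(W) + m(938) = (-6 + 268)² + (-1856 + 938) = 262² - 918 = 68644 - 918 = 67726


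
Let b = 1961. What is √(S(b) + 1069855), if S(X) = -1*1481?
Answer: √1068374 ≈ 1033.6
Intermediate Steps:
S(X) = -1481
√(S(b) + 1069855) = √(-1481 + 1069855) = √1068374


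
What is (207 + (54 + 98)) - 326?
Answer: 33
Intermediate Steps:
(207 + (54 + 98)) - 326 = (207 + 152) - 326 = 359 - 326 = 33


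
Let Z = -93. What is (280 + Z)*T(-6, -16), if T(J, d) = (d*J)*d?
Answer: -287232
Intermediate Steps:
T(J, d) = J*d² (T(J, d) = (J*d)*d = J*d²)
(280 + Z)*T(-6, -16) = (280 - 93)*(-6*(-16)²) = 187*(-6*256) = 187*(-1536) = -287232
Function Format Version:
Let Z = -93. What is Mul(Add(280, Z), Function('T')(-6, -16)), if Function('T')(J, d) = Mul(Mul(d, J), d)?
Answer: -287232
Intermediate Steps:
Function('T')(J, d) = Mul(J, Pow(d, 2)) (Function('T')(J, d) = Mul(Mul(J, d), d) = Mul(J, Pow(d, 2)))
Mul(Add(280, Z), Function('T')(-6, -16)) = Mul(Add(280, -93), Mul(-6, Pow(-16, 2))) = Mul(187, Mul(-6, 256)) = Mul(187, -1536) = -287232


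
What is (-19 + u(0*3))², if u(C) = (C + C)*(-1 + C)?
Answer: 361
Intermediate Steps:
u(C) = 2*C*(-1 + C) (u(C) = (2*C)*(-1 + C) = 2*C*(-1 + C))
(-19 + u(0*3))² = (-19 + 2*(0*3)*(-1 + 0*3))² = (-19 + 2*0*(-1 + 0))² = (-19 + 2*0*(-1))² = (-19 + 0)² = (-19)² = 361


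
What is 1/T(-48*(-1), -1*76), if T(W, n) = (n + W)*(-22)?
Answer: 1/616 ≈ 0.0016234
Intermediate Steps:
T(W, n) = -22*W - 22*n (T(W, n) = (W + n)*(-22) = -22*W - 22*n)
1/T(-48*(-1), -1*76) = 1/(-(-1056)*(-1) - (-22)*76) = 1/(-22*48 - 22*(-76)) = 1/(-1056 + 1672) = 1/616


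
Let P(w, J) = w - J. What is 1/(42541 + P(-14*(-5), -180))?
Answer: 1/42791 ≈ 2.3369e-5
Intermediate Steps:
1/(42541 + P(-14*(-5), -180)) = 1/(42541 + (-14*(-5) - 1*(-180))) = 1/(42541 + (70 + 180)) = 1/(42541 + 250) = 1/42791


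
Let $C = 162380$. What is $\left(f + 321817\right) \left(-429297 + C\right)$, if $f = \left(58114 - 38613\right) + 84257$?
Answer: $-113593202275$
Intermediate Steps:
$f = 103758$ ($f = 19501 + 84257 = 103758$)
$\left(f + 321817\right) \left(-429297 + C\right) = \left(103758 + 321817\right) \left(-429297 + 162380\right) = 425575 \left(-266917\right) = -113593202275$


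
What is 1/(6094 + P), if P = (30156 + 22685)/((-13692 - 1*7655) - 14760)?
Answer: 36107/219983217 ≈ 0.00016414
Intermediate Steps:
P = -52841/36107 (P = 52841/((-13692 - 7655) - 14760) = 52841/(-21347 - 14760) = 52841/(-36107) = 52841*(-1/36107) = -52841/36107 ≈ -1.4635)
1/(6094 + P) = 1/(6094 - 52841/36107) = 1/(219983217/36107) = 36107/219983217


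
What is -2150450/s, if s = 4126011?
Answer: -2150450/4126011 ≈ -0.52119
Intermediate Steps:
-2150450/s = -2150450/4126011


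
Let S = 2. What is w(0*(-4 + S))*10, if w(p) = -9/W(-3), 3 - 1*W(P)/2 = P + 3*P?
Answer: -3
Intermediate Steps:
W(P) = 6 - 8*P (W(P) = 6 - 2*(P + 3*P) = 6 - 8*P)
w(p) = -3/10 (w(p) = -9/(6 - 8*(-3)) = -9/(6 + 24) = -9/30 = -9*1/30 = -3/10)
w(0*(-4 + S))*10 = -3/10*10 = -3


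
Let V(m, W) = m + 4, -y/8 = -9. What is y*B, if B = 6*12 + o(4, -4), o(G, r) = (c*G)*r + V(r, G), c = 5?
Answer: -576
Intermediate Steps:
y = 72 (y = -8*(-9) = 72)
V(m, W) = 4 + m
o(G, r) = 4 + r + 5*G*r (o(G, r) = (5*G)*r + (4 + r) = 5*G*r + (4 + r) = 4 + r + 5*G*r)
B = -8 (B = 6*12 + (4 - 4 + 5*4*(-4)) = 72 + (4 - 4 - 80) = 72 - 80 = -8)
y*B = 72*(-8) = -576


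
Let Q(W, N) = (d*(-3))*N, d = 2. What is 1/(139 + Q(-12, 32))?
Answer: -1/53 ≈ -0.018868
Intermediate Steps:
Q(W, N) = -6*N (Q(W, N) = (2*(-3))*N = -6*N)
1/(139 + Q(-12, 32)) = 1/(139 - 6*32) = 1/(139 - 192) = 1/(-53) = -1/53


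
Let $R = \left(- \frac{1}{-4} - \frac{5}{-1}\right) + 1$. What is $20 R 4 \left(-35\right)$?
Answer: $-17500$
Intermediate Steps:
$R = \frac{25}{4}$ ($R = \left(\left(-1\right) \left(- \frac{1}{4}\right) - -5\right) + 1 = \left(\frac{1}{4} + 5\right) + 1 = \frac{21}{4} + 1 = \frac{25}{4} \approx 6.25$)
$20 R 4 \left(-35\right) = 20 \cdot \frac{25}{4} \cdot 4 \left(-35\right) = 20 \cdot 25 \left(-35\right) = 500 \left(-35\right) = -17500$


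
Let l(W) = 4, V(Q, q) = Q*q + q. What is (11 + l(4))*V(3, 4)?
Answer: 240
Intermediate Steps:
V(Q, q) = q + Q*q
(11 + l(4))*V(3, 4) = (11 + 4)*(4*(1 + 3)) = 15*(4*4) = 15*16 = 240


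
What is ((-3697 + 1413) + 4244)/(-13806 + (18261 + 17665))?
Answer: 7/79 ≈ 0.088608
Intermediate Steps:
((-3697 + 1413) + 4244)/(-13806 + (18261 + 17665)) = (-2284 + 4244)/(-13806 + 35926) = 1960/22120 = 1960*(1/22120) = 7/79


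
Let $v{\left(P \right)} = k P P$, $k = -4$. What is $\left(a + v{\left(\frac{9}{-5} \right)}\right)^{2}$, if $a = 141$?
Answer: $\frac{10246401}{625} \approx 16394.0$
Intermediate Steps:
$v{\left(P \right)} = - 4 P^{2}$ ($v{\left(P \right)} = - 4 P P = - 4 P^{2}$)
$\left(a + v{\left(\frac{9}{-5} \right)}\right)^{2} = \left(141 - 4 \left(\frac{9}{-5}\right)^{2}\right)^{2} = \left(141 - 4 \left(9 \left(- \frac{1}{5}\right)\right)^{2}\right)^{2} = \left(141 - 4 \left(- \frac{9}{5}\right)^{2}\right)^{2} = \left(141 - \frac{324}{25}\right)^{2} = \left(\frac{3201}{25}\right)^{2} = \frac{10246401}{625}$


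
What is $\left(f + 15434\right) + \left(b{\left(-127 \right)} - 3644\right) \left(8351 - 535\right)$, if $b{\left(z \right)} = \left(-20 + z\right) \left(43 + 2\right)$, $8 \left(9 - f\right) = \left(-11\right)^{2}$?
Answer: $- \frac{641351329}{8} \approx -8.0169 \cdot 10^{7}$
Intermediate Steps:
$f = - \frac{49}{8}$ ($f = 9 - \frac{\left(-11\right)^{2}}{8} = 9 - \frac{121}{8} = - \frac{49}{8} \approx -6.125$)
$b{\left(z \right)} = -900 + 45 z$ ($b{\left(z \right)} = \left(-20 + z\right) 45 = -900 + 45 z$)
$\left(f + 15434\right) + \left(b{\left(-127 \right)} - 3644\right) \left(8351 - 535\right) = \left(- \frac{49}{8} + 15434\right) + \left(\left(-900 + 45 \left(-127\right)\right) - 3644\right) \left(8351 - 535\right) = \frac{123423}{8} + \left(\left(-900 - 5715\right) - 3644\right) 7816 = \frac{123423}{8} + \left(-6615 - 3644\right) 7816 = \frac{123423}{8} - 80184344 = - \frac{641351329}{8}$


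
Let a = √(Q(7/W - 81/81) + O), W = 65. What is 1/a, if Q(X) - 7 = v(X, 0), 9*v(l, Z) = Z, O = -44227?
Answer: -I*√11055/22110 ≈ -0.0047554*I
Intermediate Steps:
v(l, Z) = Z/9
Q(X) = 7 (Q(X) = 7 + (⅑)*0 = 7 + 0 = 7)
a = 2*I*√11055 (a = √(7 - 44227) = √(-44220) = 2*I*√11055 ≈ 210.29*I)
1/a = 1/(2*I*√11055) = -I*√11055/22110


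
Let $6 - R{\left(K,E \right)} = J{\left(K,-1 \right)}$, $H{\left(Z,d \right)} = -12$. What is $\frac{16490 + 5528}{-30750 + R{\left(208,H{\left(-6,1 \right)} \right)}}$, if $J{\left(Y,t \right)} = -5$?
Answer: $- \frac{22018}{30739} \approx -0.71629$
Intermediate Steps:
$R{\left(K,E \right)} = 11$ ($R{\left(K,E \right)} = 6 - -5 = 6 + 5 = 11$)
$\frac{16490 + 5528}{-30750 + R{\left(208,H{\left(-6,1 \right)} \right)}} = \frac{16490 + 5528}{-30750 + 11} = \frac{22018}{-30739} = 22018 \left(- \frac{1}{30739}\right) = - \frac{22018}{30739}$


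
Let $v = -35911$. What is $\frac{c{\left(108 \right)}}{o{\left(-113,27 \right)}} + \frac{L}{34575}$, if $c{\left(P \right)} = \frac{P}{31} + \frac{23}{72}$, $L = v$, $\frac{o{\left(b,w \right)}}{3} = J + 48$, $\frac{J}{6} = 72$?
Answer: $- \frac{7675154647}{7408454400} \approx -1.036$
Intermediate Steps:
$J = 432$ ($J = 6 \cdot 72 = 432$)
$o{\left(b,w \right)} = 1440$ ($o{\left(b,w \right)} = 3 \left(432 + 48\right) = 3 \cdot 480 = 1440$)
$L = -35911$
$c{\left(P \right)} = \frac{23}{72} + \frac{P}{31}$ ($c{\left(P \right)} = P \frac{1}{31} + 23 \cdot \frac{1}{72} = \frac{P}{31} + \frac{23}{72} = \frac{23}{72} + \frac{P}{31}$)
$\frac{c{\left(108 \right)}}{o{\left(-113,27 \right)}} + \frac{L}{34575} = \frac{\frac{23}{72} + \frac{1}{31} \cdot 108}{1440} - \frac{35911}{34575} = \left(\frac{23}{72} + \frac{108}{31}\right) \frac{1}{1440} - \frac{35911}{34575} = \frac{8489}{2232} \cdot \frac{1}{1440} - \frac{35911}{34575} = \frac{8489}{3214080} - \frac{35911}{34575} = - \frac{7675154647}{7408454400}$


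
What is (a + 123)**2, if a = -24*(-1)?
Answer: 21609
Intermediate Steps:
a = 24 (a = -4*(-6) = 24)
(a + 123)**2 = (24 + 123)**2 = 147**2 = 21609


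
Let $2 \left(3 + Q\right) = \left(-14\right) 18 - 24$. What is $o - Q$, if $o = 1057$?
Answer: $1198$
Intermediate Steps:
$Q = -141$ ($Q = -3 + \frac{\left(-14\right) 18 - 24}{2} = -3 + \frac{-252 - 24}{2} = -3 + \frac{1}{2} \left(-276\right) = -3 - 138 = -141$)
$o - Q = 1057 - -141 = 1057 + 141 = 1198$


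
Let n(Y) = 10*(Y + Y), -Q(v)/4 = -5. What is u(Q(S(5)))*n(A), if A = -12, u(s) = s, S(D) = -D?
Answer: -4800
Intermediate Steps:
Q(v) = 20 (Q(v) = -4*(-5) = 20)
n(Y) = 20*Y (n(Y) = 10*(2*Y) = 20*Y)
u(Q(S(5)))*n(A) = 20*(20*(-12)) = 20*(-240) = -4800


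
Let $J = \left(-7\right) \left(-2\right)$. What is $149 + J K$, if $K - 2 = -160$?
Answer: $-2063$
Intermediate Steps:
$K = -158$ ($K = 2 - 160 = -158$)
$J = 14$
$149 + J K = 149 + 14 \left(-158\right) = 149 - 2212 = -2063$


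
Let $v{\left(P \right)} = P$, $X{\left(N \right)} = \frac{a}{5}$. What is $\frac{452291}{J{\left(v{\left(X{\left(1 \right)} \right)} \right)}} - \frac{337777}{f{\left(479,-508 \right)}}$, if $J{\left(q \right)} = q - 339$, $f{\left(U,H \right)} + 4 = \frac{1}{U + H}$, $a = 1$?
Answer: $\frac{2332720381}{28314} \approx 82388.0$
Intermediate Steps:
$f{\left(U,H \right)} = -4 + \frac{1}{H + U}$ ($f{\left(U,H \right)} = -4 + \frac{1}{U + H} = -4 + \frac{1}{H + U}$)
$X{\left(N \right)} = \frac{1}{5}$ ($X{\left(N \right)} = 1 \cdot \frac{1}{5} = \frac{1}{5}$)
$J{\left(q \right)} = -339 + q$
$\frac{452291}{J{\left(v{\left(X{\left(1 \right)} \right)} \right)}} - \frac{337777}{f{\left(479,-508 \right)}} = \frac{452291}{-339 + \frac{1}{5}} - \frac{337777}{\frac{1}{-508 + 479} \left(1 - -2032 - 1916\right)} = \frac{452291}{- \frac{1694}{5}} - \frac{337777}{\frac{1}{-29} \left(1 + 2032 - 1916\right)} = 452291 \left(- \frac{5}{1694}\right) - \frac{337777}{\left(- \frac{1}{29}\right) 117} = - \frac{323065}{242} - \frac{337777}{- \frac{117}{29}} = - \frac{323065}{242} - - \frac{9795533}{117} = - \frac{323065}{242} + \frac{9795533}{117} = \frac{2332720381}{28314}$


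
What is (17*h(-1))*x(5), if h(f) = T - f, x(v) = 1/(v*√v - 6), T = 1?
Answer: 204/89 + 170*√5/89 ≈ 6.5633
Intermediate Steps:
x(v) = 1/(-6 + v^(3/2)) (x(v) = 1/(v^(3/2) - 6) = 1/(-6 + v^(3/2)))
h(f) = 1 - f
(17*h(-1))*x(5) = (17*(1 - 1*(-1)))/(-6 + 5^(3/2)) = (17*(1 + 1))/(-6 + 5*√5) = (17*2)/(-6 + 5*√5) = 34/(-6 + 5*√5)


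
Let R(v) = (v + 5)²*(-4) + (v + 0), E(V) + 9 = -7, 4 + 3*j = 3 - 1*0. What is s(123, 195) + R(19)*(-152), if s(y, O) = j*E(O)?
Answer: 1041976/3 ≈ 3.4733e+5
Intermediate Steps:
j = -⅓ (j = -4/3 + (3 - 1*0)/3 = -4/3 + (3 + 0)/3 = -4/3 + (⅓)*3 = -4/3 + 1 = -⅓ ≈ -0.33333)
E(V) = -16 (E(V) = -9 - 7 = -16)
s(y, O) = 16/3 (s(y, O) = -⅓*(-16) = 16/3)
R(v) = v - 4*(5 + v)² (R(v) = (5 + v)²*(-4) + v = -4*(5 + v)² + v = v - 4*(5 + v)²)
s(123, 195) + R(19)*(-152) = 16/3 + (19 - 4*(5 + 19)²)*(-152) = 16/3 + (19 - 4*24²)*(-152) = 16/3 + (19 - 4*576)*(-152) = 16/3 + (19 - 2304)*(-152) = 16/3 - 2285*(-152) = 16/3 + 347320 = 1041976/3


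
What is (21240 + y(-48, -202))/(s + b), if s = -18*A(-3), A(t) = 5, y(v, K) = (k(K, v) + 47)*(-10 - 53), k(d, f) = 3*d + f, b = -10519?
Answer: -59481/10609 ≈ -5.6067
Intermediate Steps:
k(d, f) = f + 3*d
y(v, K) = -2961 - 189*K - 63*v (y(v, K) = ((v + 3*K) + 47)*(-10 - 53) = (47 + v + 3*K)*(-63) = -2961 - 189*K - 63*v)
s = -90 (s = -18*5 = -90)
(21240 + y(-48, -202))/(s + b) = (21240 + (-2961 - 189*(-202) - 63*(-48)))/(-90 - 10519) = (21240 + (-2961 + 38178 + 3024))/(-10609) = (21240 + 38241)*(-1/10609) = 59481*(-1/10609) = -59481/10609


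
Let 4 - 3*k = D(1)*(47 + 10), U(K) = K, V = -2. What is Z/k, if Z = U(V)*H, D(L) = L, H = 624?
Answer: 3744/53 ≈ 70.641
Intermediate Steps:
Z = -1248 (Z = -2*624 = -1248)
k = -53/3 (k = 4/3 - (47 + 10)/3 = 4/3 - 57/3 = 4/3 - 1/3*57 = 4/3 - 19 = -53/3 ≈ -17.667)
Z/k = -1248/(-53/3) = -1248*(-3/53) = 3744/53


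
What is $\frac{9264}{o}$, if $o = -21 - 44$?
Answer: $- \frac{9264}{65} \approx -142.52$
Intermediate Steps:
$o = -65$ ($o = -21 - 44 = -65$)
$\frac{9264}{o} = \frac{9264}{-65} = 9264 \left(- \frac{1}{65}\right) = - \frac{9264}{65}$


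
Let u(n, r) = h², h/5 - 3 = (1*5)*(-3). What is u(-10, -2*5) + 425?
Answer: 4025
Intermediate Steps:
h = -60 (h = 15 + 5*((1*5)*(-3)) = 15 + 5*(5*(-3)) = 15 + 5*(-15) = 15 - 75 = -60)
u(n, r) = 3600 (u(n, r) = (-60)² = 3600)
u(-10, -2*5) + 425 = 3600 + 425 = 4025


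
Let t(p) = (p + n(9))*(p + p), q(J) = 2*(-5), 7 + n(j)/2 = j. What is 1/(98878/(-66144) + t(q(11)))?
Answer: 2544/301477 ≈ 0.0084385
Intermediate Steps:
n(j) = -14 + 2*j
q(J) = -10
t(p) = 2*p*(4 + p) (t(p) = (p + (-14 + 2*9))*(p + p) = (p + (-14 + 18))*(2*p) = (p + 4)*(2*p) = (4 + p)*(2*p) = 2*p*(4 + p))
1/(98878/(-66144) + t(q(11))) = 1/(98878/(-66144) + 2*(-10)*(4 - 10)) = 1/(98878*(-1/66144) + 2*(-10)*(-6)) = 1/(-3803/2544 + 120) = 1/(301477/2544) = 2544/301477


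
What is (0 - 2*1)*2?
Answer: -4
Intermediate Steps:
(0 - 2*1)*2 = (0 - 2)*2 = -2*2 = -4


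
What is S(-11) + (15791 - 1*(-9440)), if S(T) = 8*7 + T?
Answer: 25276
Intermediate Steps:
S(T) = 56 + T
S(-11) + (15791 - 1*(-9440)) = (56 - 11) + (15791 - 1*(-9440)) = 45 + (15791 + 9440) = 45 + 25231 = 25276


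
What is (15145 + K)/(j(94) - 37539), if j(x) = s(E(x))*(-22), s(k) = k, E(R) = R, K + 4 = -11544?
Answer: -3597/39607 ≈ -0.090817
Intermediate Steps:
K = -11548 (K = -4 - 11544 = -11548)
j(x) = -22*x (j(x) = x*(-22) = -22*x)
(15145 + K)/(j(94) - 37539) = (15145 - 11548)/(-22*94 - 37539) = 3597/(-2068 - 37539) = 3597/(-39607) = 3597*(-1/39607) = -3597/39607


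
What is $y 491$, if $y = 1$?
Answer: $491$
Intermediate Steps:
$y 491 = 1 \cdot 491 = 491$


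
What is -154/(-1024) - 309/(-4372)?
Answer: 123713/559616 ≈ 0.22107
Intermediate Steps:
-154/(-1024) - 309/(-4372) = -154*(-1/1024) - 309*(-1/4372) = 77/512 + 309/4372 = 123713/559616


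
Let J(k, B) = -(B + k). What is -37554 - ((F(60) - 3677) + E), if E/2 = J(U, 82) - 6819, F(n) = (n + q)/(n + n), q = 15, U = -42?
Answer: -161277/8 ≈ -20160.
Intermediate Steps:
J(k, B) = -B - k
F(n) = (15 + n)/(2*n) (F(n) = (n + 15)/(n + n) = (15 + n)/((2*n)) = (15 + n)*(1/(2*n)) = (15 + n)/(2*n))
E = -13718 (E = 2*((-1*82 - 1*(-42)) - 6819) = 2*((-82 + 42) - 6819) = 2*(-40 - 6819) = 2*(-6859) = -13718)
-37554 - ((F(60) - 3677) + E) = -37554 - (((½)*(15 + 60)/60 - 3677) - 13718) = -37554 - (((½)*(1/60)*75 - 3677) - 13718) = -37554 - ((5/8 - 3677) - 13718) = -37554 - (-29411/8 - 13718) = -37554 - 1*(-139155/8) = -37554 + 139155/8 = -161277/8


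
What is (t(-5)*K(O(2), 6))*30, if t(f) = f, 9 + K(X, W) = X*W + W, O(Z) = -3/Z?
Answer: 1800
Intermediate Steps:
K(X, W) = -9 + W + W*X (K(X, W) = -9 + (X*W + W) = -9 + (W*X + W) = -9 + (W + W*X) = -9 + W + W*X)
(t(-5)*K(O(2), 6))*30 = -5*(-9 + 6 + 6*(-3/2))*30 = -5*(-9 + 6 - 9)*30 = -5*(-12)*30 = 60*30 = 1800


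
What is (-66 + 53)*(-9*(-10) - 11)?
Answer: -1027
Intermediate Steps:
(-66 + 53)*(-9*(-10) - 11) = -13*(90 - 11) = -13*79 = -1027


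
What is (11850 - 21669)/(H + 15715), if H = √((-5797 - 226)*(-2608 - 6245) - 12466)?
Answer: -154305585/193652072 + 9819*√53309153/193652072 ≈ -0.42661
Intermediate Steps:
H = √53309153 (H = √(-6023*(-8853) - 12466) = √(53321619 - 12466) = √53309153 ≈ 7301.3)
(11850 - 21669)/(H + 15715) = (11850 - 21669)/(√53309153 + 15715) = -9819/(15715 + √53309153)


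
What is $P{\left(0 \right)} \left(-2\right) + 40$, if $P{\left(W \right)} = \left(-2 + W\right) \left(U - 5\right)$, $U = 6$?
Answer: $44$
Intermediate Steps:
$P{\left(W \right)} = -2 + W$ ($P{\left(W \right)} = \left(-2 + W\right) \left(6 - 5\right) = \left(-2 + W\right) 1 = -2 + W$)
$P{\left(0 \right)} \left(-2\right) + 40 = \left(-2 + 0\right) \left(-2\right) + 40 = \left(-2\right) \left(-2\right) + 40 = 4 + 40 = 44$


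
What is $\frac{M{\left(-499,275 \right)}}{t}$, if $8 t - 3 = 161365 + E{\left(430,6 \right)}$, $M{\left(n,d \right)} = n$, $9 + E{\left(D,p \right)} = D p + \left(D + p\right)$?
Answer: $- \frac{3992}{164375} \approx -0.024286$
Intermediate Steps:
$E{\left(D,p \right)} = -9 + D + p + D p$ ($E{\left(D,p \right)} = -9 + \left(D p + \left(D + p\right)\right) = -9 + \left(D + p + D p\right) = -9 + D + p + D p$)
$t = \frac{164375}{8}$ ($t = \frac{3}{8} + \frac{161365 + \left(-9 + 430 + 6 + 430 \cdot 6\right)}{8} = \frac{3}{8} + \frac{161365 + \left(-9 + 430 + 6 + 2580\right)}{8} = \frac{3}{8} + \frac{161365 + 3007}{8} = \frac{3}{8} + \frac{1}{8} \cdot 164372 = \frac{3}{8} + \frac{41093}{2} = \frac{164375}{8} \approx 20547.0$)
$\frac{M{\left(-499,275 \right)}}{t} = - \frac{499}{\frac{164375}{8}} = \left(-499\right) \frac{8}{164375} = - \frac{3992}{164375}$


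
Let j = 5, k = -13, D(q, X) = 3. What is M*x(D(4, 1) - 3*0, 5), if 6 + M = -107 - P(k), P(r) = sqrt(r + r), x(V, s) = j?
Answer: -565 - 5*I*sqrt(26) ≈ -565.0 - 25.495*I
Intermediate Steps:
x(V, s) = 5
P(r) = sqrt(2)*sqrt(r) (P(r) = sqrt(2*r) = sqrt(2)*sqrt(r))
M = -113 - I*sqrt(26) (M = -6 + (-107 - sqrt(2)*sqrt(-13)) = -6 + (-107 - sqrt(2)*I*sqrt(13)) = -6 + (-107 - I*sqrt(26)) = -113 - I*sqrt(26) ≈ -113.0 - 5.099*I)
M*x(D(4, 1) - 3*0, 5) = (-113 - I*sqrt(26))*5 = -565 - 5*I*sqrt(26)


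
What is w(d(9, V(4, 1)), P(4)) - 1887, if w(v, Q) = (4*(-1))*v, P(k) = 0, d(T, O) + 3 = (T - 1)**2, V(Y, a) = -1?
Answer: -2131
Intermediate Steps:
d(T, O) = -3 + (-1 + T)**2 (d(T, O) = -3 + (T - 1)**2 = -3 + (-1 + T)**2)
w(v, Q) = -4*v
w(d(9, V(4, 1)), P(4)) - 1887 = -4*(-3 + (-1 + 9)**2) - 1887 = -4*(-3 + 8**2) - 1887 = -4*(-3 + 64) - 1887 = -4*61 - 1887 = -244 - 1887 = -2131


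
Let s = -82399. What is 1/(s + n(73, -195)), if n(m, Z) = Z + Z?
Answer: -1/82789 ≈ -1.2079e-5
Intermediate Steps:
n(m, Z) = 2*Z
1/(s + n(73, -195)) = 1/(-82399 + 2*(-195)) = 1/(-82399 - 390) = 1/(-82789) = -1/82789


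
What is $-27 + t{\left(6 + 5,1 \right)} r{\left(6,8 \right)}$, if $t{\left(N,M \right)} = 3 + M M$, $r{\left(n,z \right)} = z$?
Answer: $5$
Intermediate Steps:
$t{\left(N,M \right)} = 3 + M^{2}$
$-27 + t{\left(6 + 5,1 \right)} r{\left(6,8 \right)} = -27 + \left(3 + 1^{2}\right) 8 = -27 + \left(3 + 1\right) 8 = -27 + 4 \cdot 8 = -27 + 32 = 5$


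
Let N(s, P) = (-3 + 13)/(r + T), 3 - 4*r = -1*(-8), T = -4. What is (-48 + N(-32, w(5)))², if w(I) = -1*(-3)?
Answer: 1098304/441 ≈ 2490.5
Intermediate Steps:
w(I) = 3
r = -5/4 (r = ¾ - (-1)*(-8)/4 = ¾ - ¼*8 = ¾ - 2 = -5/4 ≈ -1.2500)
N(s, P) = -40/21 (N(s, P) = (-3 + 13)/(-5/4 - 4) = 10/(-21/4) = 10*(-4/21) = -40/21)
(-48 + N(-32, w(5)))² = (-48 - 40/21)² = (-1048/21)² = 1098304/441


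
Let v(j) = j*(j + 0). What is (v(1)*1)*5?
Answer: 5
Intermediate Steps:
v(j) = j**2 (v(j) = j*j = j**2)
(v(1)*1)*5 = (1**2*1)*5 = (1*1)*5 = 1*5 = 5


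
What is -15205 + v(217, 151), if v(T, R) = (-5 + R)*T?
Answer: 16477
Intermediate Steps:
v(T, R) = T*(-5 + R)
-15205 + v(217, 151) = -15205 + 217*(-5 + 151) = -15205 + 217*146 = -15205 + 31682 = 16477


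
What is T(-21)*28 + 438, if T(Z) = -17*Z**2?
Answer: -209478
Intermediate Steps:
T(-21)*28 + 438 = -17*(-21)**2*28 + 438 = -17*441*28 + 438 = -7497*28 + 438 = -209916 + 438 = -209478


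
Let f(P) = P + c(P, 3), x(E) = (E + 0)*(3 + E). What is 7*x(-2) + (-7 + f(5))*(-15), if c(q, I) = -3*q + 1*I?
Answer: 196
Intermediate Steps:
x(E) = E*(3 + E)
c(q, I) = I - 3*q (c(q, I) = -3*q + I = I - 3*q)
f(P) = 3 - 2*P (f(P) = P + (3 - 3*P) = 3 - 2*P)
7*x(-2) + (-7 + f(5))*(-15) = 7*(-2*(3 - 2)) + (-7 + (3 - 2*5))*(-15) = 7*(-2*1) + (-7 + (3 - 10))*(-15) = 7*(-2) + (-7 - 7)*(-15) = -14 - 14*(-15) = -14 + 210 = 196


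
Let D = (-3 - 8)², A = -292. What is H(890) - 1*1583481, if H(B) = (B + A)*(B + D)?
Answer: -978903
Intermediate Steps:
D = 121 (D = (-11)² = 121)
H(B) = (-292 + B)*(121 + B) (H(B) = (B - 292)*(B + 121) = (-292 + B)*(121 + B))
H(890) - 1*1583481 = (-35332 + 890² - 171*890) - 1*1583481 = (-35332 + 792100 - 152190) - 1583481 = 604578 - 1583481 = -978903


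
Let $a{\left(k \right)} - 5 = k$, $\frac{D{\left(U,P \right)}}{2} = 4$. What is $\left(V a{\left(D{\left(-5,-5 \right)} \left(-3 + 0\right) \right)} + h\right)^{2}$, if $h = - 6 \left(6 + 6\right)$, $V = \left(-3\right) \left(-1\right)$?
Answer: $16641$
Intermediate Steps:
$D{\left(U,P \right)} = 8$ ($D{\left(U,P \right)} = 2 \cdot 4 = 8$)
$V = 3$
$a{\left(k \right)} = 5 + k$
$h = -72$ ($h = \left(-6\right) 12 = -72$)
$\left(V a{\left(D{\left(-5,-5 \right)} \left(-3 + 0\right) \right)} + h\right)^{2} = \left(3 \left(5 + 8 \left(-3 + 0\right)\right) - 72\right)^{2} = \left(3 \left(5 + 8 \left(-3\right)\right) - 72\right)^{2} = \left(3 \left(5 - 24\right) - 72\right)^{2} = \left(3 \left(-19\right) - 72\right)^{2} = \left(-57 - 72\right)^{2} = \left(-129\right)^{2} = 16641$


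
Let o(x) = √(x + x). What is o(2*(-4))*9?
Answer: 36*I ≈ 36.0*I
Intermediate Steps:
o(x) = √2*√x (o(x) = √(2*x) = √2*√x)
o(2*(-4))*9 = (√2*√(2*(-4)))*9 = (√2*√(-8))*9 = (√2*(2*I*√2))*9 = (4*I)*9 = 36*I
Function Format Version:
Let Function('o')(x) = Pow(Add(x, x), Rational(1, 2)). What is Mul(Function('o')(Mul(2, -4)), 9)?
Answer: Mul(36, I) ≈ Mul(36.000, I)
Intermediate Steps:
Function('o')(x) = Mul(Pow(2, Rational(1, 2)), Pow(x, Rational(1, 2))) (Function('o')(x) = Pow(Mul(2, x), Rational(1, 2)) = Mul(Pow(2, Rational(1, 2)), Pow(x, Rational(1, 2))))
Mul(Function('o')(Mul(2, -4)), 9) = Mul(Mul(Pow(2, Rational(1, 2)), Pow(Mul(2, -4), Rational(1, 2))), 9) = Mul(Mul(Pow(2, Rational(1, 2)), Pow(-8, Rational(1, 2))), 9) = Mul(Mul(Pow(2, Rational(1, 2)), Mul(2, I, Pow(2, Rational(1, 2)))), 9) = Mul(Mul(4, I), 9) = Mul(36, I)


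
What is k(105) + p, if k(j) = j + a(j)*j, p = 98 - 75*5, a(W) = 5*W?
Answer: 54953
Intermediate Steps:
p = -277 (p = 98 - 375 = -277)
k(j) = j + 5*j**2 (k(j) = j + (5*j)*j = j + 5*j**2)
k(105) + p = 105*(1 + 5*105) - 277 = 105*(1 + 525) - 277 = 105*526 - 277 = 55230 - 277 = 54953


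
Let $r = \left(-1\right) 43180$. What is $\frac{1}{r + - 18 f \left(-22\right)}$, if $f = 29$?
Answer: $- \frac{1}{31696} \approx -3.155 \cdot 10^{-5}$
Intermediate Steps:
$r = -43180$
$\frac{1}{r + - 18 f \left(-22\right)} = \frac{1}{-43180 + \left(-18\right) 29 \left(-22\right)} = \frac{1}{-43180 - -11484} = \frac{1}{-43180 + 11484} = \frac{1}{-31696} = - \frac{1}{31696}$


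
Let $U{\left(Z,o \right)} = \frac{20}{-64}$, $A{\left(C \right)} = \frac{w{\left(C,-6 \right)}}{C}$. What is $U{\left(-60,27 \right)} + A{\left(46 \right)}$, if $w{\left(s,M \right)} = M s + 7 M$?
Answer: $- \frac{2659}{368} \approx -7.2255$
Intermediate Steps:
$w{\left(s,M \right)} = 7 M + M s$
$A{\left(C \right)} = \frac{-42 - 6 C}{C}$ ($A{\left(C \right)} = \frac{\left(-6\right) \left(7 + C\right)}{C} = \frac{-42 - 6 C}{C}$)
$U{\left(Z,o \right)} = - \frac{5}{16}$ ($U{\left(Z,o \right)} = 20 \left(- \frac{1}{64}\right) = - \frac{5}{16}$)
$U{\left(-60,27 \right)} + A{\left(46 \right)} = - \frac{5}{16} - \left(6 + \frac{42}{46}\right) = - \frac{5}{16} - \frac{159}{23} = - \frac{2659}{368}$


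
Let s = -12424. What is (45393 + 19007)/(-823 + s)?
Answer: -64400/13247 ≈ -4.8615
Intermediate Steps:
(45393 + 19007)/(-823 + s) = (45393 + 19007)/(-823 - 12424) = 64400/(-13247) = 64400*(-1/13247) = -64400/13247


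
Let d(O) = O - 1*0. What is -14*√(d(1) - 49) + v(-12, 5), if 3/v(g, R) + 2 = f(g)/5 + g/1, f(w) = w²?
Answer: 15/74 - 56*I*√3 ≈ 0.2027 - 96.995*I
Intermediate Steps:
d(O) = O (d(O) = O + 0 = O)
v(g, R) = 3/(-2 + g + g²/5) (v(g, R) = 3/(-2 + (g²/5 + g/1)) = 3/(-2 + (g²*(⅕) + g*1)) = 3/(-2 + (g²/5 + g)) = 3/(-2 + (g + g²/5)) = 3/(-2 + g + g²/5))
-14*√(d(1) - 49) + v(-12, 5) = -14*√(1 - 49) + 15/(-10 + (-12)² + 5*(-12)) = -56*I*√3 + 15/(-10 + 144 - 60) = -56*I*√3 + 15/74 = 15/74 - 56*I*√3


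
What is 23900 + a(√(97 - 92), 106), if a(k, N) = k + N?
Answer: 24006 + √5 ≈ 24008.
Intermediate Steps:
a(k, N) = N + k
23900 + a(√(97 - 92), 106) = 23900 + (106 + √(97 - 92)) = 23900 + (106 + √5) = 24006 + √5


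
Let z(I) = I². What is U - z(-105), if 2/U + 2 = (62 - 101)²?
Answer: -16746973/1519 ≈ -11025.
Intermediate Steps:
U = 2/1519 (U = 2/(-2 + (62 - 101)²) = 2/(-2 + (-39)²) = 2/(-2 + 1521) = 2/1519 ≈ 0.0013167)
U - z(-105) = 2/1519 - 1*(-105)² = 2/1519 - 1*11025 = 2/1519 - 11025 = -16746973/1519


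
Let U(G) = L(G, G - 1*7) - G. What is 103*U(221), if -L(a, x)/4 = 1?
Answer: -23175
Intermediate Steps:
L(a, x) = -4 (L(a, x) = -4*1 = -4)
U(G) = -4 - G
103*U(221) = 103*(-4 - 1*221) = 103*(-4 - 221) = 103*(-225) = -23175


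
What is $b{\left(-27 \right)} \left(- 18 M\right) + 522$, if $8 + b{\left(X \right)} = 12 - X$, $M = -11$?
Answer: $6660$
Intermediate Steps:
$b{\left(X \right)} = 4 - X$ ($b{\left(X \right)} = -8 - \left(-12 + X\right) = 4 - X$)
$b{\left(-27 \right)} \left(- 18 M\right) + 522 = \left(4 - -27\right) \left(\left(-18\right) \left(-11\right)\right) + 522 = \left(4 + 27\right) 198 + 522 = 31 \cdot 198 + 522 = 6138 + 522 = 6660$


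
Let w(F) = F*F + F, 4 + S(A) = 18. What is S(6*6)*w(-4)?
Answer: 168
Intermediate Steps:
S(A) = 14 (S(A) = -4 + 18 = 14)
w(F) = F + F**2 (w(F) = F**2 + F = F + F**2)
S(6*6)*w(-4) = 14*(-4*(1 - 4)) = 14*(-4*(-3)) = 14*12 = 168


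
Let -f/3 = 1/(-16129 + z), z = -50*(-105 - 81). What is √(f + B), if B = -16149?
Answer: 3*I*√83679165158/6829 ≈ 127.08*I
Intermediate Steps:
z = 9300 (z = -50*(-186) = 9300)
f = 3/6829 (f = -3/(-16129 + 9300) = -3/(-6829) = -3*(-1/6829) = 3/6829 ≈ 0.00043930)
√(f + B) = √(3/6829 - 16149) = √(-110281518/6829) = 3*I*√83679165158/6829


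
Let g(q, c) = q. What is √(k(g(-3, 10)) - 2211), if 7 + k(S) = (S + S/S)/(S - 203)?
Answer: I*√23530659/103 ≈ 47.096*I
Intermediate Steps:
k(S) = -7 + (1 + S)/(-203 + S) (k(S) = -7 + (S + S/S)/(S - 203) = -7 + (S + 1)/(-203 + S) = -7 + (1 + S)/(-203 + S))
√(k(g(-3, 10)) - 2211) = √(6*(237 - 1*(-3))/(-203 - 3) - 2211) = √(6*(237 + 3)/(-206) - 2211) = √(6*(-1/206)*240 - 2211) = √(-720/103 - 2211) = √(-228453/103) = I*√23530659/103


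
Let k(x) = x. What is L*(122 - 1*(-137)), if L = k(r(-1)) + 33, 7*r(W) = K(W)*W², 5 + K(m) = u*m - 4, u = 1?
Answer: 8177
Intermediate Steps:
K(m) = -9 + m (K(m) = -5 + (1*m - 4) = -5 + (m - 4) = -5 + (-4 + m) = -9 + m)
r(W) = W²*(-9 + W)/7 (r(W) = ((-9 + W)*W²)/7 = (W²*(-9 + W))/7 = W²*(-9 + W)/7)
L = 221/7 (L = (⅐)*(-1)²*(-9 - 1) + 33 = (⅐)*1*(-10) + 33 = -10/7 + 33 = 221/7 ≈ 31.571)
L*(122 - 1*(-137)) = 221*(122 - 1*(-137))/7 = 221*(122 + 137)/7 = (221/7)*259 = 8177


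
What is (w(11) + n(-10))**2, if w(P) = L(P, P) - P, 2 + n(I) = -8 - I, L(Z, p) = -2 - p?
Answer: 576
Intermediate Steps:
n(I) = -10 - I (n(I) = -2 + (-8 - I) = -10 - I)
w(P) = -2 - 2*P (w(P) = (-2 - P) - P = -2 - 2*P)
(w(11) + n(-10))**2 = ((-2 - 2*11) + (-10 - 1*(-10)))**2 = ((-2 - 22) + (-10 + 10))**2 = (-24 + 0)**2 = (-24)**2 = 576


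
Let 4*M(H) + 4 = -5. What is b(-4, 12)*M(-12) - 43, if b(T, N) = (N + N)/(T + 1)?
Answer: -25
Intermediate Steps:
M(H) = -9/4 (M(H) = -1 + (1/4)*(-5) = -1 - 5/4 = -9/4)
b(T, N) = 2*N/(1 + T) (b(T, N) = (2*N)/(1 + T) = 2*N/(1 + T))
b(-4, 12)*M(-12) - 43 = (2*12/(1 - 4))*(-9/4) - 43 = (2*12/(-3))*(-9/4) - 43 = (2*12*(-1/3))*(-9/4) - 43 = -8*(-9/4) - 43 = 18 - 43 = -25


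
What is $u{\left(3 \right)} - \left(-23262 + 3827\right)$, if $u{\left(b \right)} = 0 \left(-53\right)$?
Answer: $19435$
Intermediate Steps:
$u{\left(b \right)} = 0$
$u{\left(3 \right)} - \left(-23262 + 3827\right) = 0 - \left(-23262 + 3827\right) = 0 - -19435 = 0 + 19435 = 19435$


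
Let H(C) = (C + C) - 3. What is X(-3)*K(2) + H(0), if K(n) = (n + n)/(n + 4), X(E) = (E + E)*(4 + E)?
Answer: -7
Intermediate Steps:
X(E) = 2*E*(4 + E) (X(E) = (2*E)*(4 + E) = 2*E*(4 + E))
K(n) = 2*n/(4 + n) (K(n) = (2*n)/(4 + n) = 2*n/(4 + n))
H(C) = -3 + 2*C (H(C) = 2*C - 3 = -3 + 2*C)
X(-3)*K(2) + H(0) = (2*(-3)*(4 - 3))*(2*2/(4 + 2)) + (-3 + 2*0) = (2*(-3)*1)*(2*2/6) + (-3 + 0) = -12*2/6 - 3 = -6*⅔ - 3 = -4 - 3 = -7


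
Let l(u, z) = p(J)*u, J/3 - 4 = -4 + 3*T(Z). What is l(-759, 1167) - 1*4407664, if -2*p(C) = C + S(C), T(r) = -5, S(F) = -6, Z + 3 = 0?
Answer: -8854037/2 ≈ -4.4270e+6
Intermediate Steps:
Z = -3 (Z = -3 + 0 = -3)
J = -45 (J = 12 + 3*(-4 + 3*(-5)) = 12 + 3*(-4 - 15) = 12 + 3*(-19) = 12 - 57 = -45)
p(C) = 3 - C/2 (p(C) = -(C - 6)/2 = -(-6 + C)/2 = 3 - C/2)
l(u, z) = 51*u/2 (l(u, z) = (3 - ½*(-45))*u = (3 + 45/2)*u = 51*u/2)
l(-759, 1167) - 1*4407664 = (51/2)*(-759) - 1*4407664 = -38709/2 - 4407664 = -8854037/2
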